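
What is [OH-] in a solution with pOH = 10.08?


[OH-] = 10^(-pOH)
[OH-] = 10^(-10.08)
[OH-] = 8.318e-11 M

8.318e-11 M


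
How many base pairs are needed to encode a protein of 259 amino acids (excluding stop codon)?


Each amino acid = 1 codon = 3 bp
bp = 259 * 3 = 777 bp

777 bp


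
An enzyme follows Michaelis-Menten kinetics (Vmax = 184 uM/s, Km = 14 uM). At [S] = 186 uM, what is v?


v = Vmax * [S] / (Km + [S])
v = 184 * 186 / (14 + 186)
v = 171.12 uM/s

171.12 uM/s


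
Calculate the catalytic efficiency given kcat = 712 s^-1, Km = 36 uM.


Catalytic efficiency = kcat / Km
= 712 / 36
= 19.7778 uM^-1*s^-1

19.7778 uM^-1*s^-1


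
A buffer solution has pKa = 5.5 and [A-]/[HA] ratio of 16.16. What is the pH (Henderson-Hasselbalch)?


pH = pKa + log10([A-]/[HA])
pH = 5.5 + log10(16.16)
pH = 6.7084

6.7084


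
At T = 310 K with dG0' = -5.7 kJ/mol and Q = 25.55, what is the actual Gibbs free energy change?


dG = dG0' + RT * ln(Q) / 1000
dG = -5.7 + 8.314 * 310 * ln(25.55) / 1000
dG = 2.6522 kJ/mol

2.6522 kJ/mol


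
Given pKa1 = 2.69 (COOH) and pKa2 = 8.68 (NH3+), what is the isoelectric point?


pI = (pKa1 + pKa2) / 2
pI = (2.69 + 8.68) / 2
pI = 5.685

5.685


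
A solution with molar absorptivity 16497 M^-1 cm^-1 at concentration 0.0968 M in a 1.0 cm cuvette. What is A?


A = epsilon * c * l
A = 16497 * 0.0968 * 1.0
A = 1596.9096

1596.9096


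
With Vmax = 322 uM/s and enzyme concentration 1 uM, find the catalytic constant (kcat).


kcat = Vmax / [E]t
kcat = 322 / 1
kcat = 322.0 s^-1

322.0 s^-1


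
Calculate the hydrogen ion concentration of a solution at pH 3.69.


[H+] = 10^(-pH)
[H+] = 10^(-3.69)
[H+] = 2.042e-04 M

2.042e-04 M


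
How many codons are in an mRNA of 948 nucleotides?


codons = nucleotides / 3
codons = 948 / 3 = 316

316


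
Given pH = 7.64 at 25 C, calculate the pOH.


pOH = 14 - pH
pOH = 14 - 7.64
pOH = 6.36

6.36


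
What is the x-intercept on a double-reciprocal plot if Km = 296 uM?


x-intercept = -1/Km
= -1/296
= -0.0034 1/uM

-0.0034 1/uM


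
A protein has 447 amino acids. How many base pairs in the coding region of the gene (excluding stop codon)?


Each amino acid = 1 codon = 3 bp
bp = 447 * 3 = 1341 bp

1341 bp


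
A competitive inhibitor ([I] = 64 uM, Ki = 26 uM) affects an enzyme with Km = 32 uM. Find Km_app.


Km_app = Km * (1 + [I]/Ki)
Km_app = 32 * (1 + 64/26)
Km_app = 110.7692 uM

110.7692 uM


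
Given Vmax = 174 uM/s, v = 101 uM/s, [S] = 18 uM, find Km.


Km = [S] * (Vmax - v) / v
Km = 18 * (174 - 101) / 101
Km = 13.0099 uM

13.0099 uM


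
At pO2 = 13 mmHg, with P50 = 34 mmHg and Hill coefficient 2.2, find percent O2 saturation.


Y = pO2^n / (P50^n + pO2^n)
Y = 13^2.2 / (34^2.2 + 13^2.2)
Y = 10.76%

10.76%


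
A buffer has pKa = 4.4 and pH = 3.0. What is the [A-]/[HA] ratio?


[A-]/[HA] = 10^(pH - pKa)
= 10^(3.0 - 4.4)
= 0.0398

0.0398


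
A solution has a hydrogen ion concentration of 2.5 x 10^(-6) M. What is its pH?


pH = -log10([H+])
pH = -log10(2.5 x 10^(-6))
pH = 5.6021

5.6021


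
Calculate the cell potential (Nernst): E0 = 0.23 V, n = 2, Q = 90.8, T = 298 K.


E = E0 - (RT/nF) * ln(Q)
E = 0.23 - (8.314 * 298 / (2 * 96485)) * ln(90.8)
E = 0.1721 V

0.1721 V


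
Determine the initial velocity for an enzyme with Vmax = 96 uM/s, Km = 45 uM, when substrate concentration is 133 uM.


v = Vmax * [S] / (Km + [S])
v = 96 * 133 / (45 + 133)
v = 71.7303 uM/s

71.7303 uM/s


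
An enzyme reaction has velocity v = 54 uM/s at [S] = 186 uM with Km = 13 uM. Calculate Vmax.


Vmax = v * (Km + [S]) / [S]
Vmax = 54 * (13 + 186) / 186
Vmax = 57.7742 uM/s

57.7742 uM/s


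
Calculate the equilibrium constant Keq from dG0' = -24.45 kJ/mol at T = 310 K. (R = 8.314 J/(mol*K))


Keq = exp(-dG0 * 1000 / (R * T))
Keq = exp(-(-24.45) * 1000 / (8.314 * 310))
Keq = 13180.9102

13180.9102


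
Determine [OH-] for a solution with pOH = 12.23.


[OH-] = 10^(-pOH)
[OH-] = 10^(-12.23)
[OH-] = 5.888e-13 M

5.888e-13 M


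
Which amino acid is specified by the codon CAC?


Standard genetic code lookup.
Codon CAC -> His

His


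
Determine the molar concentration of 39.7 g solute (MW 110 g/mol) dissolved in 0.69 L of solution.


C = (mass / MW) / volume
C = (39.7 / 110) / 0.69
C = 0.5231 M

0.5231 M


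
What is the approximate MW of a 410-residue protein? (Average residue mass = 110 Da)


MW = n_residues * 110 Da
MW = 410 * 110
MW = 45100 Da

45100 Da


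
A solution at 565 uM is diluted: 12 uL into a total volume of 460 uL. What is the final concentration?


C2 = C1 * V1 / V2
C2 = 565 * 12 / 460
C2 = 14.7391 uM

14.7391 uM


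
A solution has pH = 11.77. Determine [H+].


[H+] = 10^(-pH)
[H+] = 10^(-11.77)
[H+] = 1.698e-12 M

1.698e-12 M


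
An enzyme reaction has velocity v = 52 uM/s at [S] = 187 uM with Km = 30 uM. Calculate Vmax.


Vmax = v * (Km + [S]) / [S]
Vmax = 52 * (30 + 187) / 187
Vmax = 60.3422 uM/s

60.3422 uM/s


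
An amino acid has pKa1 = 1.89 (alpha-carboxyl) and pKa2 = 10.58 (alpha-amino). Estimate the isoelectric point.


pI = (pKa1 + pKa2) / 2
pI = (1.89 + 10.58) / 2
pI = 6.235

6.235


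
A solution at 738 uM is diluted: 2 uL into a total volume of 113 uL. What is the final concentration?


C2 = C1 * V1 / V2
C2 = 738 * 2 / 113
C2 = 13.0619 uM

13.0619 uM


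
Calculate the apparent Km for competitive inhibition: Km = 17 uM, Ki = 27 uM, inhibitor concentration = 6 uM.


Km_app = Km * (1 + [I]/Ki)
Km_app = 17 * (1 + 6/27)
Km_app = 20.7778 uM

20.7778 uM


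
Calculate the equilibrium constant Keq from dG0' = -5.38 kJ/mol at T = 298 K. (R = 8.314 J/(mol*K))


Keq = exp(-dG0 * 1000 / (R * T))
Keq = exp(-(-5.38) * 1000 / (8.314 * 298))
Keq = 8.7713

8.7713


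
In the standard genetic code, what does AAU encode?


Standard genetic code lookup.
Codon AAU -> Asn

Asn


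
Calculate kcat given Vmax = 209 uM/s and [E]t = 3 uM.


kcat = Vmax / [E]t
kcat = 209 / 3
kcat = 69.6667 s^-1

69.6667 s^-1


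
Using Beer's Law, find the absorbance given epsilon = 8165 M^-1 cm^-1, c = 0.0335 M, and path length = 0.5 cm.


A = epsilon * c * l
A = 8165 * 0.0335 * 0.5
A = 136.7638

136.7638


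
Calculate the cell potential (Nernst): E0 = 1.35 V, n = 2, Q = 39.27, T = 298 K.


E = E0 - (RT/nF) * ln(Q)
E = 1.35 - (8.314 * 298 / (2 * 96485)) * ln(39.27)
E = 1.3029 V

1.3029 V


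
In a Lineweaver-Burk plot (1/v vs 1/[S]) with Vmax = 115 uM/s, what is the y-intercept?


y-intercept = 1/Vmax
= 1/115
= 0.0087 s/uM

0.0087 s/uM


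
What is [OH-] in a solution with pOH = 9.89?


[OH-] = 10^(-pOH)
[OH-] = 10^(-9.89)
[OH-] = 1.288e-10 M

1.288e-10 M


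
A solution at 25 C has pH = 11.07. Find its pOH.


pOH = 14 - pH
pOH = 14 - 11.07
pOH = 2.93

2.93


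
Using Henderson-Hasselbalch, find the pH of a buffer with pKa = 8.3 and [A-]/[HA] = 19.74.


pH = pKa + log10([A-]/[HA])
pH = 8.3 + log10(19.74)
pH = 9.5953

9.5953


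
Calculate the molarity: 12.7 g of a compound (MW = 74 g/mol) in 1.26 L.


C = (mass / MW) / volume
C = (12.7 / 74) / 1.26
C = 0.1362 M

0.1362 M


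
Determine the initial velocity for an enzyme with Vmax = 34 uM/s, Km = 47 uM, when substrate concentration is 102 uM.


v = Vmax * [S] / (Km + [S])
v = 34 * 102 / (47 + 102)
v = 23.2752 uM/s

23.2752 uM/s


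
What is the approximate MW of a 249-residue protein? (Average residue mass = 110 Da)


MW = n_residues * 110 Da
MW = 249 * 110
MW = 27390 Da

27390 Da


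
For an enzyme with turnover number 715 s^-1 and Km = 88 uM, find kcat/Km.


Catalytic efficiency = kcat / Km
= 715 / 88
= 8.125 uM^-1*s^-1

8.125 uM^-1*s^-1


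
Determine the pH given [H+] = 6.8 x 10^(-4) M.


pH = -log10([H+])
pH = -log10(6.8 x 10^(-4))
pH = 3.1675

3.1675


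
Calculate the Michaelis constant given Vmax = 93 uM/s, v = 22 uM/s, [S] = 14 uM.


Km = [S] * (Vmax - v) / v
Km = 14 * (93 - 22) / 22
Km = 45.1818 uM

45.1818 uM


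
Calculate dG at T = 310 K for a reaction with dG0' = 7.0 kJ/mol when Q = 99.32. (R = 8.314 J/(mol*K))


dG = dG0' + RT * ln(Q) / 1000
dG = 7.0 + 8.314 * 310 * ln(99.32) / 1000
dG = 18.8515 kJ/mol

18.8515 kJ/mol


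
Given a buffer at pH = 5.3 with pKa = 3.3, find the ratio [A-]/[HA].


[A-]/[HA] = 10^(pH - pKa)
= 10^(5.3 - 3.3)
= 100.0

100.0


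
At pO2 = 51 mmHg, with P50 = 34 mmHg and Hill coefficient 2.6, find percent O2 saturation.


Y = pO2^n / (P50^n + pO2^n)
Y = 51^2.6 / (34^2.6 + 51^2.6)
Y = 74.16%

74.16%


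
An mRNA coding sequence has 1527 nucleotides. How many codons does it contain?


codons = nucleotides / 3
codons = 1527 / 3 = 509

509


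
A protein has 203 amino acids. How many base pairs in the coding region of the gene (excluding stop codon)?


Each amino acid = 1 codon = 3 bp
bp = 203 * 3 = 609 bp

609 bp


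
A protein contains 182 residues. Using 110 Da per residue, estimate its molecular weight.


MW = n_residues * 110 Da
MW = 182 * 110
MW = 20020 Da

20020 Da


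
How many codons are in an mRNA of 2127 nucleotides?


codons = nucleotides / 3
codons = 2127 / 3 = 709

709


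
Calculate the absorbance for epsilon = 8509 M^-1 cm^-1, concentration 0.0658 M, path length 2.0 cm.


A = epsilon * c * l
A = 8509 * 0.0658 * 2.0
A = 1119.7844

1119.7844


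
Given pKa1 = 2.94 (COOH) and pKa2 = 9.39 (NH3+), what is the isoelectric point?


pI = (pKa1 + pKa2) / 2
pI = (2.94 + 9.39) / 2
pI = 6.165

6.165


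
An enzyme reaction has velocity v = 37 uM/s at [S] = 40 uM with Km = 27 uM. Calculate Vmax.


Vmax = v * (Km + [S]) / [S]
Vmax = 37 * (27 + 40) / 40
Vmax = 61.975 uM/s

61.975 uM/s


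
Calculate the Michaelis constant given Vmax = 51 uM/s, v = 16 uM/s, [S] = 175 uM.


Km = [S] * (Vmax - v) / v
Km = 175 * (51 - 16) / 16
Km = 382.8125 uM

382.8125 uM


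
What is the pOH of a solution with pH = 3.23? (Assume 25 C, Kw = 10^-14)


pOH = 14 - pH
pOH = 14 - 3.23
pOH = 10.77

10.77


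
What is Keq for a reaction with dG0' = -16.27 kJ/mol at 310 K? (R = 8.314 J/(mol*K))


Keq = exp(-dG0 * 1000 / (R * T))
Keq = exp(-(-16.27) * 1000 / (8.314 * 310))
Keq = 551.5376

551.5376


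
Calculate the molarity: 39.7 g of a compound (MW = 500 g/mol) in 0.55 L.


C = (mass / MW) / volume
C = (39.7 / 500) / 0.55
C = 0.1444 M

0.1444 M


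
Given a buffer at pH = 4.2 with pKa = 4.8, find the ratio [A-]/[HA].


[A-]/[HA] = 10^(pH - pKa)
= 10^(4.2 - 4.8)
= 0.2512

0.2512


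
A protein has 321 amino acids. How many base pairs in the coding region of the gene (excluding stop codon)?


Each amino acid = 1 codon = 3 bp
bp = 321 * 3 = 963 bp

963 bp


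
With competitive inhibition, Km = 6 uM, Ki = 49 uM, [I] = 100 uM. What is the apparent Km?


Km_app = Km * (1 + [I]/Ki)
Km_app = 6 * (1 + 100/49)
Km_app = 18.2449 uM

18.2449 uM


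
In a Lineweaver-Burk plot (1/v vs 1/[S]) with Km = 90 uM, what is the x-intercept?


x-intercept = -1/Km
= -1/90
= -0.0111 1/uM

-0.0111 1/uM


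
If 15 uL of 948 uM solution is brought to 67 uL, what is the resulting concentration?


C2 = C1 * V1 / V2
C2 = 948 * 15 / 67
C2 = 212.2388 uM

212.2388 uM


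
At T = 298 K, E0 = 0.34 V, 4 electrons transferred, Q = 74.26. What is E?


E = E0 - (RT/nF) * ln(Q)
E = 0.34 - (8.314 * 298 / (4 * 96485)) * ln(74.26)
E = 0.3123 V

0.3123 V


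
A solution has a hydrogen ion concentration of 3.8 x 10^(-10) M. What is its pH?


pH = -log10([H+])
pH = -log10(3.8 x 10^(-10))
pH = 9.4202

9.4202


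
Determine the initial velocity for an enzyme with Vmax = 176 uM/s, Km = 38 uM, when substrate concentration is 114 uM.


v = Vmax * [S] / (Km + [S])
v = 176 * 114 / (38 + 114)
v = 132.0 uM/s

132.0 uM/s


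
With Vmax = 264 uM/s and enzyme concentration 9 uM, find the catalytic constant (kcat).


kcat = Vmax / [E]t
kcat = 264 / 9
kcat = 29.3333 s^-1

29.3333 s^-1


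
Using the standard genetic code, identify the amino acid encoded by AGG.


Standard genetic code lookup.
Codon AGG -> Arg

Arg


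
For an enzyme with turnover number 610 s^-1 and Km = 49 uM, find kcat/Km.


Catalytic efficiency = kcat / Km
= 610 / 49
= 12.449 uM^-1*s^-1

12.449 uM^-1*s^-1


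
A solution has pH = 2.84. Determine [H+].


[H+] = 10^(-pH)
[H+] = 10^(-2.84)
[H+] = 0.0014 M

0.0014 M


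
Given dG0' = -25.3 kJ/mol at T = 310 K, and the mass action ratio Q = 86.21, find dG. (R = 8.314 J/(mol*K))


dG = dG0' + RT * ln(Q) / 1000
dG = -25.3 + 8.314 * 310 * ln(86.21) / 1000
dG = -13.8133 kJ/mol

-13.8133 kJ/mol


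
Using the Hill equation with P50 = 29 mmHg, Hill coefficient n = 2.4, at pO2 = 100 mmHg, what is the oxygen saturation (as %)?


Y = pO2^n / (P50^n + pO2^n)
Y = 100^2.4 / (29^2.4 + 100^2.4)
Y = 95.12%

95.12%


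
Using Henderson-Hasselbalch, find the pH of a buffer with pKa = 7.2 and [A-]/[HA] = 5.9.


pH = pKa + log10([A-]/[HA])
pH = 7.2 + log10(5.9)
pH = 7.9709

7.9709


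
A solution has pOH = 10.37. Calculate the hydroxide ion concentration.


[OH-] = 10^(-pOH)
[OH-] = 10^(-10.37)
[OH-] = 4.266e-11 M

4.266e-11 M


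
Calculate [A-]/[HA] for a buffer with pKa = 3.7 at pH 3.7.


[A-]/[HA] = 10^(pH - pKa)
= 10^(3.7 - 3.7)
= 1.0

1.0


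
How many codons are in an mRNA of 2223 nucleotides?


codons = nucleotides / 3
codons = 2223 / 3 = 741

741


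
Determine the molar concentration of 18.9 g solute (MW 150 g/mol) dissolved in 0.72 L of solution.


C = (mass / MW) / volume
C = (18.9 / 150) / 0.72
C = 0.175 M

0.175 M


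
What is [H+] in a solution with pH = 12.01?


[H+] = 10^(-pH)
[H+] = 10^(-12.01)
[H+] = 9.772e-13 M

9.772e-13 M


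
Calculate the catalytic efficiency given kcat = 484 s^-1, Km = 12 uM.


Catalytic efficiency = kcat / Km
= 484 / 12
= 40.3333 uM^-1*s^-1

40.3333 uM^-1*s^-1


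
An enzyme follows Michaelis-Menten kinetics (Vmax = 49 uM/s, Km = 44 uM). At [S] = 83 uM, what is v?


v = Vmax * [S] / (Km + [S])
v = 49 * 83 / (44 + 83)
v = 32.0236 uM/s

32.0236 uM/s


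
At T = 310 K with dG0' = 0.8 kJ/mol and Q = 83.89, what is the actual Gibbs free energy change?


dG = dG0' + RT * ln(Q) / 1000
dG = 0.8 + 8.314 * 310 * ln(83.89) / 1000
dG = 12.2163 kJ/mol

12.2163 kJ/mol


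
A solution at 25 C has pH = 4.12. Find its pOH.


pOH = 14 - pH
pOH = 14 - 4.12
pOH = 9.88

9.88


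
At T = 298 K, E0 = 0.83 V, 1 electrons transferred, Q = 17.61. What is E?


E = E0 - (RT/nF) * ln(Q)
E = 0.83 - (8.314 * 298 / (1 * 96485)) * ln(17.61)
E = 0.7563 V

0.7563 V


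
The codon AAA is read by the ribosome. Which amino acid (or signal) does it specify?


Standard genetic code lookup.
Codon AAA -> Lys

Lys


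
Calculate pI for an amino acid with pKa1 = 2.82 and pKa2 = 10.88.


pI = (pKa1 + pKa2) / 2
pI = (2.82 + 10.88) / 2
pI = 6.85

6.85


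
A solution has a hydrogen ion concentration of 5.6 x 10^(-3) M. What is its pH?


pH = -log10([H+])
pH = -log10(5.6 x 10^(-3))
pH = 2.2518

2.2518


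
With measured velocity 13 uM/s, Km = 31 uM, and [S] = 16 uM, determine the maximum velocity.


Vmax = v * (Km + [S]) / [S]
Vmax = 13 * (31 + 16) / 16
Vmax = 38.1875 uM/s

38.1875 uM/s


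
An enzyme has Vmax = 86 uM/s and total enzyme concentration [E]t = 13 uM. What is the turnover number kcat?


kcat = Vmax / [E]t
kcat = 86 / 13
kcat = 6.6154 s^-1

6.6154 s^-1


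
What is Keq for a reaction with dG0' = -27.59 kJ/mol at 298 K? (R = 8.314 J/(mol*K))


Keq = exp(-dG0 * 1000 / (R * T))
Keq = exp(-(-27.59) * 1000 / (8.314 * 298))
Keq = 68590.0259

68590.0259


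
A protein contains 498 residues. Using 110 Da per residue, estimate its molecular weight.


MW = n_residues * 110 Da
MW = 498 * 110
MW = 54780 Da

54780 Da


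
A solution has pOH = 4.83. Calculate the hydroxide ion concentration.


[OH-] = 10^(-pOH)
[OH-] = 10^(-4.83)
[OH-] = 1.479e-05 M

1.479e-05 M


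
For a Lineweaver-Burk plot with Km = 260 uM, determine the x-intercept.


x-intercept = -1/Km
= -1/260
= -0.0038 1/uM

-0.0038 1/uM


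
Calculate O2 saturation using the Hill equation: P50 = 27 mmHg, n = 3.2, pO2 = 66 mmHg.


Y = pO2^n / (P50^n + pO2^n)
Y = 66^3.2 / (27^3.2 + 66^3.2)
Y = 94.58%

94.58%


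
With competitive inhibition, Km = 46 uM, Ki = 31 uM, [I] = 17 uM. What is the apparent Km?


Km_app = Km * (1 + [I]/Ki)
Km_app = 46 * (1 + 17/31)
Km_app = 71.2258 uM

71.2258 uM


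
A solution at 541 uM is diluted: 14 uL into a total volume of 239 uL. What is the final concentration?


C2 = C1 * V1 / V2
C2 = 541 * 14 / 239
C2 = 31.6904 uM

31.6904 uM


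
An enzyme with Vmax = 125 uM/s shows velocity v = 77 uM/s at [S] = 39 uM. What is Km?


Km = [S] * (Vmax - v) / v
Km = 39 * (125 - 77) / 77
Km = 24.3117 uM

24.3117 uM


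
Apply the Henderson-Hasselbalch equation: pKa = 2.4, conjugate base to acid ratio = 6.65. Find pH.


pH = pKa + log10([A-]/[HA])
pH = 2.4 + log10(6.65)
pH = 3.2228

3.2228


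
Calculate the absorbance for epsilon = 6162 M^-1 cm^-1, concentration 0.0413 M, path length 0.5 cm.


A = epsilon * c * l
A = 6162 * 0.0413 * 0.5
A = 127.2453

127.2453


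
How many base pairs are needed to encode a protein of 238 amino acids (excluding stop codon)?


Each amino acid = 1 codon = 3 bp
bp = 238 * 3 = 714 bp

714 bp


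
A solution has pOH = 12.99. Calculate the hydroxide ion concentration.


[OH-] = 10^(-pOH)
[OH-] = 10^(-12.99)
[OH-] = 1.023e-13 M

1.023e-13 M


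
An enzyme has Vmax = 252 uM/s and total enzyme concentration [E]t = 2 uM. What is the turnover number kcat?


kcat = Vmax / [E]t
kcat = 252 / 2
kcat = 126.0 s^-1

126.0 s^-1


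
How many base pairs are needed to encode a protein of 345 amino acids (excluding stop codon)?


Each amino acid = 1 codon = 3 bp
bp = 345 * 3 = 1035 bp

1035 bp


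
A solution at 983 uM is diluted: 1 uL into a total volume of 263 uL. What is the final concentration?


C2 = C1 * V1 / V2
C2 = 983 * 1 / 263
C2 = 3.7376 uM

3.7376 uM


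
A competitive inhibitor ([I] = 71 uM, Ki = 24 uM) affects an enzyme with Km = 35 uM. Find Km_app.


Km_app = Km * (1 + [I]/Ki)
Km_app = 35 * (1 + 71/24)
Km_app = 138.5417 uM

138.5417 uM


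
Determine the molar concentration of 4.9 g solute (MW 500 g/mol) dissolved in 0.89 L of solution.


C = (mass / MW) / volume
C = (4.9 / 500) / 0.89
C = 0.011 M

0.011 M


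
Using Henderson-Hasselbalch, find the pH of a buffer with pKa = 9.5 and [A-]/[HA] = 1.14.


pH = pKa + log10([A-]/[HA])
pH = 9.5 + log10(1.14)
pH = 9.5569

9.5569


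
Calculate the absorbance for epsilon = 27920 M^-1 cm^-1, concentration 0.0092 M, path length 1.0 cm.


A = epsilon * c * l
A = 27920 * 0.0092 * 1.0
A = 256.864

256.864


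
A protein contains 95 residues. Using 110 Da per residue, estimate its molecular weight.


MW = n_residues * 110 Da
MW = 95 * 110
MW = 10450 Da

10450 Da


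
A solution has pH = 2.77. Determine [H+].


[H+] = 10^(-pH)
[H+] = 10^(-2.77)
[H+] = 0.0017 M

0.0017 M


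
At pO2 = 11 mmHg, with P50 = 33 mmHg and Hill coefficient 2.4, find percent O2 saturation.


Y = pO2^n / (P50^n + pO2^n)
Y = 11^2.4 / (33^2.4 + 11^2.4)
Y = 6.68%

6.68%


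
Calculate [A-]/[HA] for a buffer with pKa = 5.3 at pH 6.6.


[A-]/[HA] = 10^(pH - pKa)
= 10^(6.6 - 5.3)
= 19.9526

19.9526


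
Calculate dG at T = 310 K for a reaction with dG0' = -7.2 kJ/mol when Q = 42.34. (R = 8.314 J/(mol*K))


dG = dG0' + RT * ln(Q) / 1000
dG = -7.2 + 8.314 * 310 * ln(42.34) / 1000
dG = 2.454 kJ/mol

2.454 kJ/mol


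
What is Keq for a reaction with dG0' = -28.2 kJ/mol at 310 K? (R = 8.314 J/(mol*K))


Keq = exp(-dG0 * 1000 / (R * T))
Keq = exp(-(-28.2) * 1000 / (8.314 * 310))
Keq = 56472.7412

56472.7412


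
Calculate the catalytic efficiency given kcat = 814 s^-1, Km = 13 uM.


Catalytic efficiency = kcat / Km
= 814 / 13
= 62.6154 uM^-1*s^-1

62.6154 uM^-1*s^-1


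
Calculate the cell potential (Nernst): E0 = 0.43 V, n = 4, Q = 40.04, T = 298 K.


E = E0 - (RT/nF) * ln(Q)
E = 0.43 - (8.314 * 298 / (4 * 96485)) * ln(40.04)
E = 0.4063 V

0.4063 V


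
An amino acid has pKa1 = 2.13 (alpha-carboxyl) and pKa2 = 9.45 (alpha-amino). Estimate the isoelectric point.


pI = (pKa1 + pKa2) / 2
pI = (2.13 + 9.45) / 2
pI = 5.79

5.79


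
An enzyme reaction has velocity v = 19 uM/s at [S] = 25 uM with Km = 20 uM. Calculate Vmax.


Vmax = v * (Km + [S]) / [S]
Vmax = 19 * (20 + 25) / 25
Vmax = 34.2 uM/s

34.2 uM/s


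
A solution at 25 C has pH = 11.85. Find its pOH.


pOH = 14 - pH
pOH = 14 - 11.85
pOH = 2.15

2.15


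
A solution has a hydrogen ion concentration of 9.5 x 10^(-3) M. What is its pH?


pH = -log10([H+])
pH = -log10(9.5 x 10^(-3))
pH = 2.0223

2.0223


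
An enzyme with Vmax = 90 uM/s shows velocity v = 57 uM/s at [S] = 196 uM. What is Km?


Km = [S] * (Vmax - v) / v
Km = 196 * (90 - 57) / 57
Km = 113.4737 uM

113.4737 uM


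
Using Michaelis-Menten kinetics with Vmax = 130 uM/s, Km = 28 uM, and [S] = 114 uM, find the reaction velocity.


v = Vmax * [S] / (Km + [S])
v = 130 * 114 / (28 + 114)
v = 104.3662 uM/s

104.3662 uM/s


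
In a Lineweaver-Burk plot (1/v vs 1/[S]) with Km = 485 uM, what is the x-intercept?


x-intercept = -1/Km
= -1/485
= -0.0021 1/uM

-0.0021 1/uM


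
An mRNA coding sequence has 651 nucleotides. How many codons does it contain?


codons = nucleotides / 3
codons = 651 / 3 = 217

217


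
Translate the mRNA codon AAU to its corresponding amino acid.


Standard genetic code lookup.
Codon AAU -> Asn

Asn


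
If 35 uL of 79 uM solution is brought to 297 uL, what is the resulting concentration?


C2 = C1 * V1 / V2
C2 = 79 * 35 / 297
C2 = 9.3098 uM

9.3098 uM


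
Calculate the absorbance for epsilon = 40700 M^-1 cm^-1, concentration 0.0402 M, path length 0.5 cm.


A = epsilon * c * l
A = 40700 * 0.0402 * 0.5
A = 818.07

818.07


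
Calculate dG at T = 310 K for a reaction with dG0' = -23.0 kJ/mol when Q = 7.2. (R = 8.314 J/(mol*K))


dG = dG0' + RT * ln(Q) / 1000
dG = -23.0 + 8.314 * 310 * ln(7.2) / 1000
dG = -17.9121 kJ/mol

-17.9121 kJ/mol


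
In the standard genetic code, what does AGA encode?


Standard genetic code lookup.
Codon AGA -> Arg

Arg


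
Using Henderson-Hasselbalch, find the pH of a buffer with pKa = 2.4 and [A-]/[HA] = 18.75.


pH = pKa + log10([A-]/[HA])
pH = 2.4 + log10(18.75)
pH = 3.673

3.673


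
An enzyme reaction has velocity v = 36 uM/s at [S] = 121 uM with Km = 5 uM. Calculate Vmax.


Vmax = v * (Km + [S]) / [S]
Vmax = 36 * (5 + 121) / 121
Vmax = 37.4876 uM/s

37.4876 uM/s


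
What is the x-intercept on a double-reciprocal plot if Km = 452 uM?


x-intercept = -1/Km
= -1/452
= -0.0022 1/uM

-0.0022 1/uM


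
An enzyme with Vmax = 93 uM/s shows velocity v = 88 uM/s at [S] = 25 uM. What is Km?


Km = [S] * (Vmax - v) / v
Km = 25 * (93 - 88) / 88
Km = 1.4205 uM

1.4205 uM


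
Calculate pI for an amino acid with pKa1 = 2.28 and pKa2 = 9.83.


pI = (pKa1 + pKa2) / 2
pI = (2.28 + 9.83) / 2
pI = 6.055

6.055


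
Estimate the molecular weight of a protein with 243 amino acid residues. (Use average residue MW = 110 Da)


MW = n_residues * 110 Da
MW = 243 * 110
MW = 26730 Da

26730 Da


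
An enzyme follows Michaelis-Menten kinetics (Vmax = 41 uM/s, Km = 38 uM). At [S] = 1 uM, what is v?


v = Vmax * [S] / (Km + [S])
v = 41 * 1 / (38 + 1)
v = 1.0513 uM/s

1.0513 uM/s


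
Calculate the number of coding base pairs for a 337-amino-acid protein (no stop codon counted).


Each amino acid = 1 codon = 3 bp
bp = 337 * 3 = 1011 bp

1011 bp


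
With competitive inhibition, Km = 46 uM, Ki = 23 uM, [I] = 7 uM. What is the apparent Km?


Km_app = Km * (1 + [I]/Ki)
Km_app = 46 * (1 + 7/23)
Km_app = 60.0 uM

60.0 uM


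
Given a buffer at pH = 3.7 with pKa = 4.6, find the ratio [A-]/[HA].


[A-]/[HA] = 10^(pH - pKa)
= 10^(3.7 - 4.6)
= 0.1259

0.1259


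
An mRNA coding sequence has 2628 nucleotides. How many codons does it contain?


codons = nucleotides / 3
codons = 2628 / 3 = 876

876


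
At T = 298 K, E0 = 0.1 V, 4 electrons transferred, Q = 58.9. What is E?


E = E0 - (RT/nF) * ln(Q)
E = 0.1 - (8.314 * 298 / (4 * 96485)) * ln(58.9)
E = 0.0738 V

0.0738 V


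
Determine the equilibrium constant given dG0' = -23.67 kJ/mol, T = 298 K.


Keq = exp(-dG0 * 1000 / (R * T))
Keq = exp(-(-23.67) * 1000 / (8.314 * 298))
Keq = 14096.8723

14096.8723


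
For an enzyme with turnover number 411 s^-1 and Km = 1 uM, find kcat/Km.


Catalytic efficiency = kcat / Km
= 411 / 1
= 411.0 uM^-1*s^-1

411.0 uM^-1*s^-1


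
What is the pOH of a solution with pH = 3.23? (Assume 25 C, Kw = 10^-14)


pOH = 14 - pH
pOH = 14 - 3.23
pOH = 10.77

10.77


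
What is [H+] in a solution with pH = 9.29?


[H+] = 10^(-pH)
[H+] = 10^(-9.29)
[H+] = 5.129e-10 M

5.129e-10 M


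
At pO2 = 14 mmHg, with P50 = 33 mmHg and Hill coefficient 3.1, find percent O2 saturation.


Y = pO2^n / (P50^n + pO2^n)
Y = 14^3.1 / (33^3.1 + 14^3.1)
Y = 6.55%

6.55%


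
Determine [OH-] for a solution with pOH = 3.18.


[OH-] = 10^(-pOH)
[OH-] = 10^(-3.18)
[OH-] = 6.607e-04 M

6.607e-04 M


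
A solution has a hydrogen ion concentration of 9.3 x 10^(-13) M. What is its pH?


pH = -log10([H+])
pH = -log10(9.3 x 10^(-13))
pH = 12.0315

12.0315


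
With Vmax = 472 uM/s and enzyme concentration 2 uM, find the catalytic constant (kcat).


kcat = Vmax / [E]t
kcat = 472 / 2
kcat = 236.0 s^-1

236.0 s^-1


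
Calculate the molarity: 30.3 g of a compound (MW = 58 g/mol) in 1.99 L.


C = (mass / MW) / volume
C = (30.3 / 58) / 1.99
C = 0.2625 M

0.2625 M


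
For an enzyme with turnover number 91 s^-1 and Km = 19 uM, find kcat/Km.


Catalytic efficiency = kcat / Km
= 91 / 19
= 4.7895 uM^-1*s^-1

4.7895 uM^-1*s^-1


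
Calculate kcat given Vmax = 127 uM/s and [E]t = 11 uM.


kcat = Vmax / [E]t
kcat = 127 / 11
kcat = 11.5455 s^-1

11.5455 s^-1


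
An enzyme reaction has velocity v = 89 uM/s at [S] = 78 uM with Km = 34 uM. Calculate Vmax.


Vmax = v * (Km + [S]) / [S]
Vmax = 89 * (34 + 78) / 78
Vmax = 127.7949 uM/s

127.7949 uM/s


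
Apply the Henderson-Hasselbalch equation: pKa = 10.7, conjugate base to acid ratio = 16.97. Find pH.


pH = pKa + log10([A-]/[HA])
pH = 10.7 + log10(16.97)
pH = 11.9297

11.9297


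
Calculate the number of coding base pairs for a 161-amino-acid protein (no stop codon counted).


Each amino acid = 1 codon = 3 bp
bp = 161 * 3 = 483 bp

483 bp


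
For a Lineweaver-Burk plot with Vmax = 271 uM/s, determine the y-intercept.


y-intercept = 1/Vmax
= 1/271
= 0.0037 s/uM

0.0037 s/uM


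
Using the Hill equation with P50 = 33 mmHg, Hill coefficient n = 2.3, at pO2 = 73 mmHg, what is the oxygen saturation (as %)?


Y = pO2^n / (P50^n + pO2^n)
Y = 73^2.3 / (33^2.3 + 73^2.3)
Y = 86.13%

86.13%


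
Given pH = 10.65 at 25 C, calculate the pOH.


pOH = 14 - pH
pOH = 14 - 10.65
pOH = 3.35

3.35


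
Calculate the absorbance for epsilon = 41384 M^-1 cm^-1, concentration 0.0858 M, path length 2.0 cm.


A = epsilon * c * l
A = 41384 * 0.0858 * 2.0
A = 7101.4944

7101.4944


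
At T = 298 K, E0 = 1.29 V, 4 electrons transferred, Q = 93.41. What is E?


E = E0 - (RT/nF) * ln(Q)
E = 1.29 - (8.314 * 298 / (4 * 96485)) * ln(93.41)
E = 1.2609 V

1.2609 V


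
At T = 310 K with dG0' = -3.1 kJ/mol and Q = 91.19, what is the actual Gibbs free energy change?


dG = dG0' + RT * ln(Q) / 1000
dG = -3.1 + 8.314 * 310 * ln(91.19) / 1000
dG = 8.5314 kJ/mol

8.5314 kJ/mol


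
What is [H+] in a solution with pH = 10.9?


[H+] = 10^(-pH)
[H+] = 10^(-10.9)
[H+] = 1.259e-11 M

1.259e-11 M


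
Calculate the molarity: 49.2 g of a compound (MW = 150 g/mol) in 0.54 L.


C = (mass / MW) / volume
C = (49.2 / 150) / 0.54
C = 0.6074 M

0.6074 M


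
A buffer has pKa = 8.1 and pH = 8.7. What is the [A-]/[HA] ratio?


[A-]/[HA] = 10^(pH - pKa)
= 10^(8.7 - 8.1)
= 3.9811

3.9811


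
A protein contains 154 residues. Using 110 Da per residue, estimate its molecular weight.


MW = n_residues * 110 Da
MW = 154 * 110
MW = 16940 Da

16940 Da


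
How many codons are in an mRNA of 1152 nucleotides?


codons = nucleotides / 3
codons = 1152 / 3 = 384

384


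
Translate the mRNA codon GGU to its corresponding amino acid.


Standard genetic code lookup.
Codon GGU -> Gly

Gly


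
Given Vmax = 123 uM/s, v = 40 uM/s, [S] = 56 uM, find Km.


Km = [S] * (Vmax - v) / v
Km = 56 * (123 - 40) / 40
Km = 116.2 uM

116.2 uM


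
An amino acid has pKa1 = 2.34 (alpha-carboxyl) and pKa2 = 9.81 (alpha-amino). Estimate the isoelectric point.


pI = (pKa1 + pKa2) / 2
pI = (2.34 + 9.81) / 2
pI = 6.075

6.075


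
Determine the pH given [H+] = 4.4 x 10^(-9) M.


pH = -log10([H+])
pH = -log10(4.4 x 10^(-9))
pH = 8.3565

8.3565


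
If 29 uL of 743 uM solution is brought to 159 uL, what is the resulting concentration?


C2 = C1 * V1 / V2
C2 = 743 * 29 / 159
C2 = 135.5157 uM

135.5157 uM


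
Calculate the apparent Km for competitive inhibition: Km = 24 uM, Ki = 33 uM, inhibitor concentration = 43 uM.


Km_app = Km * (1 + [I]/Ki)
Km_app = 24 * (1 + 43/33)
Km_app = 55.2727 uM

55.2727 uM


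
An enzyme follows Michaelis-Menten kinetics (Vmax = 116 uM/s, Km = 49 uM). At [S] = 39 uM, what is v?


v = Vmax * [S] / (Km + [S])
v = 116 * 39 / (49 + 39)
v = 51.4091 uM/s

51.4091 uM/s


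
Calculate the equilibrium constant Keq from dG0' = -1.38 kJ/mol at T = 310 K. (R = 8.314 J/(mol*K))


Keq = exp(-dG0 * 1000 / (R * T))
Keq = exp(-(-1.38) * 1000 / (8.314 * 310))
Keq = 1.7082

1.7082


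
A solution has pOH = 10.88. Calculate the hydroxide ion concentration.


[OH-] = 10^(-pOH)
[OH-] = 10^(-10.88)
[OH-] = 1.318e-11 M

1.318e-11 M


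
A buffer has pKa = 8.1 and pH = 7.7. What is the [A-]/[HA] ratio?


[A-]/[HA] = 10^(pH - pKa)
= 10^(7.7 - 8.1)
= 0.3981

0.3981


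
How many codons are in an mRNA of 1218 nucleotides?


codons = nucleotides / 3
codons = 1218 / 3 = 406

406


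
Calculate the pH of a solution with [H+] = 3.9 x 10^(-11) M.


pH = -log10([H+])
pH = -log10(3.9 x 10^(-11))
pH = 10.4089

10.4089


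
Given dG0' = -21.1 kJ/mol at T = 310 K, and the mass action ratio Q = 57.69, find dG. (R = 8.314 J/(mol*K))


dG = dG0' + RT * ln(Q) / 1000
dG = -21.1 + 8.314 * 310 * ln(57.69) / 1000
dG = -10.6487 kJ/mol

-10.6487 kJ/mol


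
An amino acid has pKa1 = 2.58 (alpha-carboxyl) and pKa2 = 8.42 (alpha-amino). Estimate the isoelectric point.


pI = (pKa1 + pKa2) / 2
pI = (2.58 + 8.42) / 2
pI = 5.5

5.5


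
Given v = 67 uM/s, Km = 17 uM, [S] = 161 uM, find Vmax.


Vmax = v * (Km + [S]) / [S]
Vmax = 67 * (17 + 161) / 161
Vmax = 74.0745 uM/s

74.0745 uM/s


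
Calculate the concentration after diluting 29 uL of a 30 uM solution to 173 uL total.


C2 = C1 * V1 / V2
C2 = 30 * 29 / 173
C2 = 5.0289 uM

5.0289 uM


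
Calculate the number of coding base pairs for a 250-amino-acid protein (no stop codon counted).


Each amino acid = 1 codon = 3 bp
bp = 250 * 3 = 750 bp

750 bp


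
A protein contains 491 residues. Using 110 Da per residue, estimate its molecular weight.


MW = n_residues * 110 Da
MW = 491 * 110
MW = 54010 Da

54010 Da


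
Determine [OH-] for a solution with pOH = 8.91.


[OH-] = 10^(-pOH)
[OH-] = 10^(-8.91)
[OH-] = 1.230e-09 M

1.230e-09 M


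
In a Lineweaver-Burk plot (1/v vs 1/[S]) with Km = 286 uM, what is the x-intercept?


x-intercept = -1/Km
= -1/286
= -0.0035 1/uM

-0.0035 1/uM


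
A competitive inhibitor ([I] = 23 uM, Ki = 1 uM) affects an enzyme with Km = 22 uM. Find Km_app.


Km_app = Km * (1 + [I]/Ki)
Km_app = 22 * (1 + 23/1)
Km_app = 528.0 uM

528.0 uM


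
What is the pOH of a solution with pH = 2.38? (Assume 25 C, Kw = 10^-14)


pOH = 14 - pH
pOH = 14 - 2.38
pOH = 11.62

11.62


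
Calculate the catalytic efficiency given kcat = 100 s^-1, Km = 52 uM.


Catalytic efficiency = kcat / Km
= 100 / 52
= 1.9231 uM^-1*s^-1

1.9231 uM^-1*s^-1


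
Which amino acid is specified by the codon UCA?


Standard genetic code lookup.
Codon UCA -> Ser

Ser


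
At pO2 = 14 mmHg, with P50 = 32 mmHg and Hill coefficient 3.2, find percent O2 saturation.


Y = pO2^n / (P50^n + pO2^n)
Y = 14^3.2 / (32^3.2 + 14^3.2)
Y = 6.63%

6.63%


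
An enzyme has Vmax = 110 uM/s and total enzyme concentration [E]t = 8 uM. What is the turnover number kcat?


kcat = Vmax / [E]t
kcat = 110 / 8
kcat = 13.75 s^-1

13.75 s^-1


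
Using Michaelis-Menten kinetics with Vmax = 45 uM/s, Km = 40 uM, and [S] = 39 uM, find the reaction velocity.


v = Vmax * [S] / (Km + [S])
v = 45 * 39 / (40 + 39)
v = 22.2152 uM/s

22.2152 uM/s


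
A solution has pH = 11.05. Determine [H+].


[H+] = 10^(-pH)
[H+] = 10^(-11.05)
[H+] = 8.913e-12 M

8.913e-12 M


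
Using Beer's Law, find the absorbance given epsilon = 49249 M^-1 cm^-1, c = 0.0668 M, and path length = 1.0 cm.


A = epsilon * c * l
A = 49249 * 0.0668 * 1.0
A = 3289.8332

3289.8332


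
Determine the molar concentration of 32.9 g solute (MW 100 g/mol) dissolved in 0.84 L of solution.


C = (mass / MW) / volume
C = (32.9 / 100) / 0.84
C = 0.3917 M

0.3917 M


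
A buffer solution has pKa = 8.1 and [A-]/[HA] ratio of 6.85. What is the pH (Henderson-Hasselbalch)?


pH = pKa + log10([A-]/[HA])
pH = 8.1 + log10(6.85)
pH = 8.9357

8.9357


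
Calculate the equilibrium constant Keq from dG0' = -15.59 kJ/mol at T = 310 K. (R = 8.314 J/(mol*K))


Keq = exp(-dG0 * 1000 / (R * T))
Keq = exp(-(-15.59) * 1000 / (8.314 * 310))
Keq = 423.6349

423.6349


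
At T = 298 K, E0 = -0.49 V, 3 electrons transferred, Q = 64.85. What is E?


E = E0 - (RT/nF) * ln(Q)
E = -0.49 - (8.314 * 298 / (3 * 96485)) * ln(64.85)
E = -0.5257 V

-0.5257 V


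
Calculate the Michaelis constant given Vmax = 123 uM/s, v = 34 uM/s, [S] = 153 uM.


Km = [S] * (Vmax - v) / v
Km = 153 * (123 - 34) / 34
Km = 400.5 uM

400.5 uM


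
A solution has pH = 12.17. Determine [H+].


[H+] = 10^(-pH)
[H+] = 10^(-12.17)
[H+] = 6.761e-13 M

6.761e-13 M


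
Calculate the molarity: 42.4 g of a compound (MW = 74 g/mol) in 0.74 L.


C = (mass / MW) / volume
C = (42.4 / 74) / 0.74
C = 0.7743 M

0.7743 M


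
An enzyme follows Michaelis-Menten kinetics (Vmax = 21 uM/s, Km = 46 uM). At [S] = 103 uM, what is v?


v = Vmax * [S] / (Km + [S])
v = 21 * 103 / (46 + 103)
v = 14.5168 uM/s

14.5168 uM/s


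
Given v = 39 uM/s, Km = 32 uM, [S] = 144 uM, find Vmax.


Vmax = v * (Km + [S]) / [S]
Vmax = 39 * (32 + 144) / 144
Vmax = 47.6667 uM/s

47.6667 uM/s


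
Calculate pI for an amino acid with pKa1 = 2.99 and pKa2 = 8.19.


pI = (pKa1 + pKa2) / 2
pI = (2.99 + 8.19) / 2
pI = 5.59

5.59


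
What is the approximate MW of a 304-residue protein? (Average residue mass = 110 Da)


MW = n_residues * 110 Da
MW = 304 * 110
MW = 33440 Da

33440 Da


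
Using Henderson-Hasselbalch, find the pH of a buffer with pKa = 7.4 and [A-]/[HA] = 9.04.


pH = pKa + log10([A-]/[HA])
pH = 7.4 + log10(9.04)
pH = 8.3562

8.3562


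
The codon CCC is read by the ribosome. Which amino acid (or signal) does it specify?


Standard genetic code lookup.
Codon CCC -> Pro

Pro


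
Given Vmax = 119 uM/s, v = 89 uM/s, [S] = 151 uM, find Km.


Km = [S] * (Vmax - v) / v
Km = 151 * (119 - 89) / 89
Km = 50.8989 uM

50.8989 uM


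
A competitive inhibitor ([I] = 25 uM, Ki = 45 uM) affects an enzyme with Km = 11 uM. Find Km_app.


Km_app = Km * (1 + [I]/Ki)
Km_app = 11 * (1 + 25/45)
Km_app = 17.1111 uM

17.1111 uM


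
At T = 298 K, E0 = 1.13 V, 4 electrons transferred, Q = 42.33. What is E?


E = E0 - (RT/nF) * ln(Q)
E = 1.13 - (8.314 * 298 / (4 * 96485)) * ln(42.33)
E = 1.106 V

1.106 V


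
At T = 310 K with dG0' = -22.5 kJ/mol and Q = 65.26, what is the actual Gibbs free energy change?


dG = dG0' + RT * ln(Q) / 1000
dG = -22.5 + 8.314 * 310 * ln(65.26) / 1000
dG = -11.7309 kJ/mol

-11.7309 kJ/mol


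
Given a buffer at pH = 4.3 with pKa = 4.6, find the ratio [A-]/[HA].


[A-]/[HA] = 10^(pH - pKa)
= 10^(4.3 - 4.6)
= 0.5012

0.5012


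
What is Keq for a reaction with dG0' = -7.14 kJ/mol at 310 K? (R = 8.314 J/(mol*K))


Keq = exp(-dG0 * 1000 / (R * T))
Keq = exp(-(-7.14) * 1000 / (8.314 * 310))
Keq = 15.9634

15.9634


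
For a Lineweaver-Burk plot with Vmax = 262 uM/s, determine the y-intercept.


y-intercept = 1/Vmax
= 1/262
= 0.0038 s/uM

0.0038 s/uM


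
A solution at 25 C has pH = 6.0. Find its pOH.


pOH = 14 - pH
pOH = 14 - 6.0
pOH = 8.0

8.0


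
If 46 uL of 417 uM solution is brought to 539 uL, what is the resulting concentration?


C2 = C1 * V1 / V2
C2 = 417 * 46 / 539
C2 = 35.5881 uM

35.5881 uM


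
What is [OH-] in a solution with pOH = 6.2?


[OH-] = 10^(-pOH)
[OH-] = 10^(-6.2)
[OH-] = 6.310e-07 M

6.310e-07 M


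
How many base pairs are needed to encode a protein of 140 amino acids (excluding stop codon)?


Each amino acid = 1 codon = 3 bp
bp = 140 * 3 = 420 bp

420 bp


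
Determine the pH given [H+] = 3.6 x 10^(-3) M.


pH = -log10([H+])
pH = -log10(3.6 x 10^(-3))
pH = 2.4437

2.4437


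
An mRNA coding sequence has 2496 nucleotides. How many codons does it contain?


codons = nucleotides / 3
codons = 2496 / 3 = 832

832


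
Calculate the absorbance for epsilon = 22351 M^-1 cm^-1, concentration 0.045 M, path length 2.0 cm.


A = epsilon * c * l
A = 22351 * 0.045 * 2.0
A = 2011.59

2011.59


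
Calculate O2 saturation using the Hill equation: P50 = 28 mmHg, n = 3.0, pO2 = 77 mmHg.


Y = pO2^n / (P50^n + pO2^n)
Y = 77^3.0 / (28^3.0 + 77^3.0)
Y = 95.41%

95.41%


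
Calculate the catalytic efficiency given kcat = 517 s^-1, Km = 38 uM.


Catalytic efficiency = kcat / Km
= 517 / 38
= 13.6053 uM^-1*s^-1

13.6053 uM^-1*s^-1


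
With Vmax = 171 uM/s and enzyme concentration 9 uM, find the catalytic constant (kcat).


kcat = Vmax / [E]t
kcat = 171 / 9
kcat = 19.0 s^-1

19.0 s^-1


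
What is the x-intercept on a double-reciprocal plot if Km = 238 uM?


x-intercept = -1/Km
= -1/238
= -0.0042 1/uM

-0.0042 1/uM


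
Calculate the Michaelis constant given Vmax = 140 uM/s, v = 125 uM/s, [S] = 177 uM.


Km = [S] * (Vmax - v) / v
Km = 177 * (140 - 125) / 125
Km = 21.24 uM

21.24 uM


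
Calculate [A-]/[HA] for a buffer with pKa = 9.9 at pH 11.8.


[A-]/[HA] = 10^(pH - pKa)
= 10^(11.8 - 9.9)
= 79.4328

79.4328


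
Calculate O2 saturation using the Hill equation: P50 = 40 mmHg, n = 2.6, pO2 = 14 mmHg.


Y = pO2^n / (P50^n + pO2^n)
Y = 14^2.6 / (40^2.6 + 14^2.6)
Y = 6.13%

6.13%


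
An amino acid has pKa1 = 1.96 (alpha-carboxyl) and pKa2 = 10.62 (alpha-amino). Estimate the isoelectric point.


pI = (pKa1 + pKa2) / 2
pI = (1.96 + 10.62) / 2
pI = 6.29

6.29


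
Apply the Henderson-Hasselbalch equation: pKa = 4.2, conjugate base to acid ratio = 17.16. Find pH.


pH = pKa + log10([A-]/[HA])
pH = 4.2 + log10(17.16)
pH = 5.4345

5.4345


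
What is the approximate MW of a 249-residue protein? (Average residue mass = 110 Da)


MW = n_residues * 110 Da
MW = 249 * 110
MW = 27390 Da

27390 Da


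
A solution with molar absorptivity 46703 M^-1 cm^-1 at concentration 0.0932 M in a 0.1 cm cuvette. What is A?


A = epsilon * c * l
A = 46703 * 0.0932 * 0.1
A = 435.272

435.272
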